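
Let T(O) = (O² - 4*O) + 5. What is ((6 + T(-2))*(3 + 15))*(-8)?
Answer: -3312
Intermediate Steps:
T(O) = 5 + O² - 4*O
((6 + T(-2))*(3 + 15))*(-8) = ((6 + (5 + (-2)² - 4*(-2)))*(3 + 15))*(-8) = ((6 + (5 + 4 + 8))*18)*(-8) = ((6 + 17)*18)*(-8) = (23*18)*(-8) = 414*(-8) = -3312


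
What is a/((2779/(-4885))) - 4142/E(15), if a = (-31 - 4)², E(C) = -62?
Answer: -25678938/12307 ≈ -2086.5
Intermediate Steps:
a = 1225 (a = (-35)² = 1225)
a/((2779/(-4885))) - 4142/E(15) = 1225/((2779/(-4885))) - 4142/(-62) = 1225/((2779*(-1/4885))) - 4142*(-1/62) = 1225/(-2779/4885) + 2071/31 = 1225*(-4885/2779) + 2071/31 = -854875/397 + 2071/31 = -25678938/12307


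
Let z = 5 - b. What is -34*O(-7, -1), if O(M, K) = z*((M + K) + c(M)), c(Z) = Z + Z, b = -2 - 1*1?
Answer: 5984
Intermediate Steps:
b = -3 (b = -2 - 1 = -3)
c(Z) = 2*Z
z = 8 (z = 5 - 1*(-3) = 5 + 3 = 8)
O(M, K) = 8*K + 24*M (O(M, K) = 8*((M + K) + 2*M) = 8*((K + M) + 2*M) = 8*(K + 3*M) = 8*K + 24*M)
-34*O(-7, -1) = -34*(8*(-1) + 24*(-7)) = -34*(-8 - 168) = -34*(-176) = 5984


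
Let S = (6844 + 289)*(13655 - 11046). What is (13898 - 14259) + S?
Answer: 18609636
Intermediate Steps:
S = 18609997 (S = 7133*2609 = 18609997)
(13898 - 14259) + S = (13898 - 14259) + 18609997 = -361 + 18609997 = 18609636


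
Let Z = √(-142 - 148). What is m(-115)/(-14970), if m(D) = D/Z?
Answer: -23*I*√290/868260 ≈ -0.0004511*I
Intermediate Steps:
Z = I*√290 (Z = √(-290) = I*√290 ≈ 17.029*I)
m(D) = -I*D*√290/290 (m(D) = D/((I*√290)) = D*(-I*√290/290) = -I*D*√290/290)
m(-115)/(-14970) = -1/290*I*(-115)*√290/(-14970) = (23*I*√290/58)*(-1/14970) = -23*I*√290/868260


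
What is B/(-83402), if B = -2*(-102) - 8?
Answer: -98/41701 ≈ -0.0023501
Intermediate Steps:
B = 196 (B = 204 - 8 = 196)
B/(-83402) = 196/(-83402) = 196*(-1/83402) = -98/41701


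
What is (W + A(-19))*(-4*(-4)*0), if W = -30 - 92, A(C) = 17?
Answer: 0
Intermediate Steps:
W = -122
(W + A(-19))*(-4*(-4)*0) = (-122 + 17)*(-4*(-4)*0) = -1680*0 = -105*0 = 0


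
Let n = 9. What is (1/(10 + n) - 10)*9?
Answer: -1701/19 ≈ -89.526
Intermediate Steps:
(1/(10 + n) - 10)*9 = (1/(10 + 9) - 10)*9 = (1/19 - 10)*9 = -189/19*9 = -1701/19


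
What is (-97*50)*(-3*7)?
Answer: 101850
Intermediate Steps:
(-97*50)*(-3*7) = -4850*(-21) = 101850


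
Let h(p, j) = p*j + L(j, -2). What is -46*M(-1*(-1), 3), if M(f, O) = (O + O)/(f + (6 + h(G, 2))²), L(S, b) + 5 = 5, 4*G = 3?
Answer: -1104/229 ≈ -4.8210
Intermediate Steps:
G = ¾ (G = (¼)*3 = ¾ ≈ 0.75000)
L(S, b) = 0 (L(S, b) = -5 + 5 = 0)
h(p, j) = j*p (h(p, j) = p*j + 0 = j*p + 0 = j*p)
M(f, O) = 2*O/(225/4 + f) (M(f, O) = (O + O)/(f + (6 + 2*(¾))²) = (2*O)/(f + (6 + 3/2)²) = (2*O)/(f + (15/2)²) = (2*O)/(f + 225/4) = (2*O)/(225/4 + f) = 2*O/(225/4 + f))
-46*M(-1*(-1), 3) = -368*3/(225 + 4*(-1*(-1))) = -368*3/(225 + 4*1) = -368*3/(225 + 4) = -368*3/229 = -46*24/229 = -1104/229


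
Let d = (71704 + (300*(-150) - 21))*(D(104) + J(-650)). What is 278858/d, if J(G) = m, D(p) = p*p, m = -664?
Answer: 139429/135442908 ≈ 0.0010294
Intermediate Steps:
D(p) = p**2
J(G) = -664
d = 270885816 (d = (71704 + (300*(-150) - 21))*(104**2 - 664) = (71704 + (-45000 - 21))*(10816 - 664) = (71704 - 45021)*10152 = 26683*10152 = 270885816)
278858/d = 278858/270885816 = 278858*(1/270885816) = 139429/135442908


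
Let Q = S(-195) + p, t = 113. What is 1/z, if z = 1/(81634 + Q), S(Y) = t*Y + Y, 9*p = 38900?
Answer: 573536/9 ≈ 63726.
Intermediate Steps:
p = 38900/9 (p = (⅑)*38900 = 38900/9 ≈ 4322.2)
S(Y) = 114*Y (S(Y) = 113*Y + Y = 114*Y)
Q = -161170/9 (Q = 114*(-195) + 38900/9 = -22230 + 38900/9 = -161170/9 ≈ -17908.)
z = 9/573536 (z = 1/(81634 - 161170/9) = 1/(573536/9) = 9/573536 ≈ 1.5692e-5)
1/z = 1/(9/573536) = 573536/9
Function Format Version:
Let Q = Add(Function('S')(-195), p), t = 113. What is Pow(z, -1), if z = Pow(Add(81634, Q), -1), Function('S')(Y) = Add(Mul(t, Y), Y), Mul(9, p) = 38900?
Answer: Rational(573536, 9) ≈ 63726.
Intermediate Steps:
p = Rational(38900, 9) (p = Mul(Rational(1, 9), 38900) = Rational(38900, 9) ≈ 4322.2)
Function('S')(Y) = Mul(114, Y) (Function('S')(Y) = Add(Mul(113, Y), Y) = Mul(114, Y))
Q = Rational(-161170, 9) (Q = Add(Mul(114, -195), Rational(38900, 9)) = Add(-22230, Rational(38900, 9)) = Rational(-161170, 9) ≈ -17908.)
z = Rational(9, 573536) (z = Pow(Add(81634, Rational(-161170, 9)), -1) = Pow(Rational(573536, 9), -1) = Rational(9, 573536) ≈ 1.5692e-5)
Pow(z, -1) = Pow(Rational(9, 573536), -1) = Rational(573536, 9)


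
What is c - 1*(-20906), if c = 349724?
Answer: 370630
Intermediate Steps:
c - 1*(-20906) = 349724 - 1*(-20906) = 349724 + 20906 = 370630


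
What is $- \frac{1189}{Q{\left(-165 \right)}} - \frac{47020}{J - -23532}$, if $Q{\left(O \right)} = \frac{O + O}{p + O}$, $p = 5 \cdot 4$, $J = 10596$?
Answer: $- \frac{49161287}{93852} \approx -523.82$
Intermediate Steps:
$p = 20$
$Q{\left(O \right)} = \frac{2 O}{20 + O}$ ($Q{\left(O \right)} = \frac{O + O}{20 + O} = \frac{2 O}{20 + O}$)
$- \frac{1189}{Q{\left(-165 \right)}} - \frac{47020}{J - -23532} = - \frac{1189}{2 \left(-165\right) \frac{1}{20 - 165}} - \frac{47020}{10596 - -23532} = - \frac{1189}{2 \left(-165\right) \frac{1}{-145}} - \frac{47020}{10596 + 23532} = - \frac{1189}{2 \left(-165\right) \left(- \frac{1}{145}\right)} - \frac{47020}{34128} = - \frac{1189}{\frac{66}{29}} - \frac{11755}{8532} = \left(-1189\right) \frac{29}{66} - \frac{11755}{8532} = - \frac{34481}{66} - \frac{11755}{8532} = - \frac{49161287}{93852}$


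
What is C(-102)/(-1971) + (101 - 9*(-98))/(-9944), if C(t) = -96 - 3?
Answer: -105893/2177736 ≈ -0.048625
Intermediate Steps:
C(t) = -99
C(-102)/(-1971) + (101 - 9*(-98))/(-9944) = -99/(-1971) + (101 - 9*(-98))/(-9944) = -99*(-1/1971) + (101 + 882)*(-1/9944) = 11/219 + 983*(-1/9944) = 11/219 - 983/9944 = -105893/2177736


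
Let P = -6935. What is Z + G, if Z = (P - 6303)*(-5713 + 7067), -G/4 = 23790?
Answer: -18019412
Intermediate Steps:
G = -95160 (G = -4*23790 = -95160)
Z = -17924252 (Z = (-6935 - 6303)*(-5713 + 7067) = -13238*1354 = -17924252)
Z + G = -17924252 - 95160 = -18019412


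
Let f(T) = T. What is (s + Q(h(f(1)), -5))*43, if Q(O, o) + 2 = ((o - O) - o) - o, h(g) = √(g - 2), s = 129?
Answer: 5676 - 43*I ≈ 5676.0 - 43.0*I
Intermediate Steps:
h(g) = √(-2 + g)
Q(O, o) = -2 - O - o (Q(O, o) = -2 + (((o - O) - o) - o) = -2 + (-O - o) = -2 - O - o)
(s + Q(h(f(1)), -5))*43 = (129 + (-2 - √(-2 + 1) - 1*(-5)))*43 = (129 + (-2 - √(-1) + 5))*43 = (129 + (-2 - I + 5))*43 = (129 + (3 - I))*43 = (132 - I)*43 = 5676 - 43*I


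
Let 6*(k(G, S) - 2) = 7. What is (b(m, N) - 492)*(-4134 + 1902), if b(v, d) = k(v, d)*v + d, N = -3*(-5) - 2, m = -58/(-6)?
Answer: 1000804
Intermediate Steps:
m = 29/3 (m = -58*(-⅙) = 29/3 ≈ 9.6667)
k(G, S) = 19/6 (k(G, S) = 2 + (⅙)*7 = 2 + 7/6 = 19/6)
N = 13 (N = 15 - 2 = 13)
b(v, d) = d + 19*v/6 (b(v, d) = 19*v/6 + d = d + 19*v/6)
(b(m, N) - 492)*(-4134 + 1902) = ((13 + (19/6)*(29/3)) - 492)*(-4134 + 1902) = ((13 + 551/18) - 492)*(-2232) = (785/18 - 492)*(-2232) = -8071/18*(-2232) = 1000804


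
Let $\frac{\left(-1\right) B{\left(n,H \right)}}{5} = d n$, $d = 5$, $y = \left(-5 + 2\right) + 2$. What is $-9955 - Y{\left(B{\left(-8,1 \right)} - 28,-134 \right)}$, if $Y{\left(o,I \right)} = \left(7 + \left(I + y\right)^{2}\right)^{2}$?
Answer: $-332415779$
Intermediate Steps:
$y = -1$ ($y = -3 + 2 = -1$)
$B{\left(n,H \right)} = - 25 n$ ($B{\left(n,H \right)} = - 5 \cdot 5 n = - 25 n$)
$Y{\left(o,I \right)} = \left(7 + \left(-1 + I\right)^{2}\right)^{2}$ ($Y{\left(o,I \right)} = \left(7 + \left(I - 1\right)^{2}\right)^{2} = \left(7 + \left(-1 + I\right)^{2}\right)^{2}$)
$-9955 - Y{\left(B{\left(-8,1 \right)} - 28,-134 \right)} = -9955 - \left(7 + \left(-1 - 134\right)^{2}\right)^{2} = -9955 - \left(7 + \left(-135\right)^{2}\right)^{2} = -9955 - \left(7 + 18225\right)^{2} = -9955 - 18232^{2} = -9955 - 332405824 = -332415779$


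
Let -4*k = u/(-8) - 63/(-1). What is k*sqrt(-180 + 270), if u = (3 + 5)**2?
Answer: -165*sqrt(10)/4 ≈ -130.44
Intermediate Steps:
u = 64 (u = 8**2 = 64)
k = -55/4 (k = -(64/(-8) - 63/(-1))/4 = -(64*(-1/8) - 63*(-1))/4 = -(-8 + 63)/4 = -1/4*55 = -55/4 ≈ -13.750)
k*sqrt(-180 + 270) = -55*sqrt(-180 + 270)/4 = -165*sqrt(10)/4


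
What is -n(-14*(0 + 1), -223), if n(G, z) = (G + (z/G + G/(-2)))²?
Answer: -15625/196 ≈ -79.719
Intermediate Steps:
n(G, z) = (G/2 + z/G)² (n(G, z) = (G + (z/G + G*(-½)))² = (G + (z/G - G/2))² = (G + (-G/2 + z/G))² = (G/2 + z/G)²)
-n(-14*(0 + 1), -223) = -((-14*(0 + 1))² + 2*(-223))²/(4*(-14*(0 + 1))²) = -((-14*1)² - 446)²/(4*(-14*1)²) = -((-14)² - 446)²/(4*(-14)²) = -(196 - 446)²/(4*196) = -(-250)²/(4*196) = -62500/(4*196) = -1*15625/196 = -15625/196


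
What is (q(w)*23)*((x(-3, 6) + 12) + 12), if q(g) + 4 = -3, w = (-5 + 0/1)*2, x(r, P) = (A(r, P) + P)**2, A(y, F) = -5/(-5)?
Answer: -11753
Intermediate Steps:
A(y, F) = 1 (A(y, F) = -5*(-1/5) = 1)
x(r, P) = (1 + P)**2
w = -10 (w = (-5 + 0*1)*2 = (-5 + 0)*2 = -5*2 = -10)
q(g) = -7 (q(g) = -4 - 3 = -7)
(q(w)*23)*((x(-3, 6) + 12) + 12) = (-7*23)*(((1 + 6)**2 + 12) + 12) = -161*((7**2 + 12) + 12) = -161*((49 + 12) + 12) = -161*(61 + 12) = -161*73 = -11753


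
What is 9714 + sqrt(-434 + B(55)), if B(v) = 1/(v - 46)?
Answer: 9714 + I*sqrt(3905)/3 ≈ 9714.0 + 20.83*I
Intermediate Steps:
B(v) = 1/(-46 + v)
9714 + sqrt(-434 + B(55)) = 9714 + sqrt(-434 + 1/(-46 + 55)) = 9714 + sqrt(-434 + 1/9) = 9714 + sqrt(-3905/9) = 9714 + I*sqrt(3905)/3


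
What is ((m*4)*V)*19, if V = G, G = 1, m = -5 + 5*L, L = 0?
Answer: -380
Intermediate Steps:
m = -5 (m = -5 + 5*0 = -5 + 0 = -5)
V = 1
((m*4)*V)*19 = (-5*4*1)*19 = -20*1*19 = -20*19 = -380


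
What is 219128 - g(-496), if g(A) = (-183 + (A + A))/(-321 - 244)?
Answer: 24761229/113 ≈ 2.1913e+5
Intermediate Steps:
g(A) = 183/565 - 2*A/565 (g(A) = (-183 + 2*A)/(-565) = (-183 + 2*A)*(-1/565) = 183/565 - 2*A/565)
219128 - g(-496) = 219128 - (183/565 - 2/565*(-496)) = 219128 - (183/565 + 992/565) = 219128 - 1*235/113 = 219128 - 235/113 = 24761229/113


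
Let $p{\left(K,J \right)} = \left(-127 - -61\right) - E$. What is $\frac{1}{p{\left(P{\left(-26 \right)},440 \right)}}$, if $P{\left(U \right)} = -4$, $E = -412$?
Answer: $\frac{1}{346} \approx 0.0028902$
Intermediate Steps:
$p{\left(K,J \right)} = 346$ ($p{\left(K,J \right)} = \left(-127 - -61\right) - -412 = \left(-127 + 61\right) + 412 = -66 + 412 = 346$)
$\frac{1}{p{\left(P{\left(-26 \right)},440 \right)}} = \frac{1}{346}$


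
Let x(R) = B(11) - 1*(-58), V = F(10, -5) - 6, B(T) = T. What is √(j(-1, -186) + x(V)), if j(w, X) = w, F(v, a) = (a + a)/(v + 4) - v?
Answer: 2*√17 ≈ 8.2462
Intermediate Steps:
F(v, a) = -v + 2*a/(4 + v) (F(v, a) = (2*a)/(4 + v) - v = 2*a/(4 + v) - v = -v + 2*a/(4 + v))
V = -117/7 (V = (-1*10² - 4*10 + 2*(-5))/(4 + 10) - 6 = (-1*100 - 40 - 10)/14 - 6 = (-100 - 40 - 10)/14 - 6 = (1/14)*(-150) - 6 = -75/7 - 6 = -117/7 ≈ -16.714)
x(R) = 69 (x(R) = 11 - 1*(-58) = 11 + 58 = 69)
√(j(-1, -186) + x(V)) = √(-1 + 69) = √68 = 2*√17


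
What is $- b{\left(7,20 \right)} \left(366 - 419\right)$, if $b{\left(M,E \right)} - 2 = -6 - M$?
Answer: $-583$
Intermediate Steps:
$b{\left(M,E \right)} = -4 - M$ ($b{\left(M,E \right)} = 2 - \left(6 + M\right) = -4 - M$)
$- b{\left(7,20 \right)} \left(366 - 419\right) = - \left(-4 - 7\right) \left(366 - 419\right) = - \left(-4 - 7\right) \left(-53\right) = - \left(-11\right) \left(-53\right) = \left(-1\right) 583 = -583$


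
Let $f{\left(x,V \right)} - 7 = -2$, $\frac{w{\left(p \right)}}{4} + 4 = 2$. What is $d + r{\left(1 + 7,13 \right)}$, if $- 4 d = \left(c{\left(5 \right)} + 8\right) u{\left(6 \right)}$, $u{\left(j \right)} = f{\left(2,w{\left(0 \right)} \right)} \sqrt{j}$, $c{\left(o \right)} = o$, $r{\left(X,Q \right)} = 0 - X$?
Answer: $-8 - \frac{65 \sqrt{6}}{4} \approx -47.804$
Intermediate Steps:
$w{\left(p \right)} = -8$ ($w{\left(p \right)} = -16 + 4 \cdot 2 = -16 + 8 = -8$)
$r{\left(X,Q \right)} = - X$
$f{\left(x,V \right)} = 5$ ($f{\left(x,V \right)} = 7 - 2 = 5$)
$u{\left(j \right)} = 5 \sqrt{j}$
$d = - \frac{65 \sqrt{6}}{4}$ ($d = - \frac{\left(5 + 8\right) 5 \sqrt{6}}{4} = - \frac{13 \cdot 5 \sqrt{6}}{4} = - \frac{65 \sqrt{6}}{4} \approx -39.804$)
$d + r{\left(1 + 7,13 \right)} = - \frac{65 \sqrt{6}}{4} - \left(1 + 7\right) = - \frac{65 \sqrt{6}}{4} - 8 = -8 - \frac{65 \sqrt{6}}{4}$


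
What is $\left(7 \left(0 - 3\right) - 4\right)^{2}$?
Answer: $625$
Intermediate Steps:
$\left(7 \left(0 - 3\right) - 4\right)^{2} = \left(7 \left(-3\right) - 4\right)^{2} = \left(-21 - 4\right)^{2} = \left(-25\right)^{2} = 625$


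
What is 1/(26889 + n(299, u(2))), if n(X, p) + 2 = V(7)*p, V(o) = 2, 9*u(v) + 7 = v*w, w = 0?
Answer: 9/241969 ≈ 3.7195e-5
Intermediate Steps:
u(v) = -7/9 (u(v) = -7/9 + (v*0)/9 = -7/9 + (⅑)*0 = -7/9 + 0 = -7/9)
n(X, p) = -2 + 2*p
1/(26889 + n(299, u(2))) = 1/(26889 + (-2 + 2*(-7/9))) = 1/(26889 + (-2 - 14/9)) = 1/(26889 - 32/9) = 1/(241969/9) = 9/241969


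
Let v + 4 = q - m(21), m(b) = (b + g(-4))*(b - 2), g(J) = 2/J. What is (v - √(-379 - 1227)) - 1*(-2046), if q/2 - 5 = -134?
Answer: 2789/2 - I*√1606 ≈ 1394.5 - 40.075*I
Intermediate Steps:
m(b) = (-2 + b)*(-½ + b) (m(b) = (b + 2/(-4))*(b - 2) = (b + 2*(-¼))*(-2 + b) = (b - ½)*(-2 + b) = (-½ + b)*(-2 + b) = (-2 + b)*(-½ + b))
q = -258 (q = 10 + 2*(-134) = 10 - 268 = -258)
v = -1303/2 (v = -4 + (-258 - (1 + 21² - 5/2*21)) = -4 + (-258 - (1 + 441 - 105/2)) = -4 + (-258 - 1*779/2) = -4 + (-258 - 779/2) = -4 - 1295/2 = -1303/2 ≈ -651.50)
(v - √(-379 - 1227)) - 1*(-2046) = (-1303/2 - √(-379 - 1227)) - 1*(-2046) = (-1303/2 - √(-1606)) + 2046 = (-1303/2 - I*√1606) + 2046 = 2789/2 - I*√1606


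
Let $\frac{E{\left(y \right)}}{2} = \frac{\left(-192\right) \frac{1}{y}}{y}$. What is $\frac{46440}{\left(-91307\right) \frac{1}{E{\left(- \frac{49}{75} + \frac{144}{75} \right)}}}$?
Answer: $\frac{4012416000}{32961827} \approx 121.73$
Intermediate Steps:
$E{\left(y \right)} = - \frac{384}{y^{2}}$ ($E{\left(y \right)} = 2 \frac{\left(-192\right) \frac{1}{y}}{y} = 2 \left(- \frac{192}{y^{2}}\right) = - \frac{384}{y^{2}}$)
$\frac{46440}{\left(-91307\right) \frac{1}{E{\left(- \frac{49}{75} + \frac{144}{75} \right)}}} = \frac{46440}{\left(-91307\right) \frac{1}{\left(-384\right) \frac{1}{\left(- \frac{49}{75} + \frac{144}{75}\right)^{2}}}} = \frac{46440}{\left(-91307\right) \frac{1}{\left(-384\right) \frac{1}{\left(\left(-49\right) \frac{1}{75} + 144 \cdot \frac{1}{75}\right)^{2}}}} = \frac{46440}{\left(-91307\right) \frac{1}{\left(-384\right) \frac{1}{\left(- \frac{49}{75} + \frac{48}{25}\right)^{2}}}} = \frac{46440}{\left(-91307\right) \frac{1}{\left(-384\right) \frac{1}{\frac{361}{225}}}} = \frac{46440}{\left(-91307\right) \frac{1}{\left(-384\right) \frac{225}{361}}} = \frac{46440}{\left(-91307\right) \frac{1}{- \frac{86400}{361}}} = \frac{46440}{\left(-91307\right) \left(- \frac{361}{86400}\right)} = \frac{46440}{\frac{32961827}{86400}} = 46440 \cdot \frac{86400}{32961827} = \frac{4012416000}{32961827}$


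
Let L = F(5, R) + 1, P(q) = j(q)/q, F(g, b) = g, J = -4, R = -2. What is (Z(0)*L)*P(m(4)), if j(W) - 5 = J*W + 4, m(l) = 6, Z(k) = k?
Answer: 0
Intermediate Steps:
j(W) = 9 - 4*W (j(W) = 5 + (-4*W + 4) = 5 + (4 - 4*W) = 9 - 4*W)
P(q) = (9 - 4*q)/q
L = 6 (L = 5 + 1 = 6)
(Z(0)*L)*P(m(4)) = (0*6)*(-4 + 9/6) = 0*(-4 + 9*(1/6)) = 0*(-4 + 3/2) = 0*(-5/2) = 0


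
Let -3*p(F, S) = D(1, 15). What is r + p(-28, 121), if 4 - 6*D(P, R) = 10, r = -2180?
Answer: -6539/3 ≈ -2179.7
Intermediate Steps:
D(P, R) = -1 (D(P, R) = ⅔ - ⅙*10 = ⅔ - 5/3 = -1)
p(F, S) = ⅓ (p(F, S) = -⅓*(-1) = ⅓)
r + p(-28, 121) = -2180 + ⅓ = -6539/3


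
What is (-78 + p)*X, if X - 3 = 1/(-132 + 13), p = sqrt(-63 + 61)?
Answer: -27768/119 + 356*I*sqrt(2)/119 ≈ -233.34 + 4.2308*I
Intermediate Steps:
p = I*sqrt(2) (p = sqrt(-2) = I*sqrt(2) ≈ 1.4142*I)
X = 356/119 (X = 3 + 1/(-132 + 13) = 3 + 1/(-119) = 3 - 1/119 = 356/119 ≈ 2.9916)
(-78 + p)*X = (-78 + I*sqrt(2))*(356/119) = -27768/119 + 356*I*sqrt(2)/119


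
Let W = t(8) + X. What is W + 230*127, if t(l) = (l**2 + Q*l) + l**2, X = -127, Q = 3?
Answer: 29235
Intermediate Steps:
t(l) = 2*l**2 + 3*l (t(l) = (l**2 + 3*l) + l**2 = 2*l**2 + 3*l)
W = 25 (W = 8*(3 + 2*8) - 127 = 8*(3 + 16) - 127 = 8*19 - 127 = 152 - 127 = 25)
W + 230*127 = 25 + 230*127 = 25 + 29210 = 29235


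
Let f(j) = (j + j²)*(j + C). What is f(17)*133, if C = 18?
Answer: 1424430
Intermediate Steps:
f(j) = (18 + j)*(j + j²) (f(j) = (j + j²)*(j + 18) = (j + j²)*(18 + j) = (18 + j)*(j + j²))
f(17)*133 = (17*(18 + 17² + 19*17))*133 = (17*(18 + 289 + 323))*133 = (17*630)*133 = 10710*133 = 1424430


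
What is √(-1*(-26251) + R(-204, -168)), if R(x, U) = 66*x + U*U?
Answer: √41011 ≈ 202.51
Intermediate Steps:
R(x, U) = U² + 66*x (R(x, U) = 66*x + U² = U² + 66*x)
√(-1*(-26251) + R(-204, -168)) = √(-1*(-26251) + ((-168)² + 66*(-204))) = √(26251 + (28224 - 13464)) = √(26251 + 14760) = √41011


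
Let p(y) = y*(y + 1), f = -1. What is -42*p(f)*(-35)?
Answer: 0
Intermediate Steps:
p(y) = y*(1 + y)
-42*p(f)*(-35) = -(-42)*(1 - 1)*(-35) = -(-42)*0*(-35) = -42*0*(-35) = 0*(-35) = 0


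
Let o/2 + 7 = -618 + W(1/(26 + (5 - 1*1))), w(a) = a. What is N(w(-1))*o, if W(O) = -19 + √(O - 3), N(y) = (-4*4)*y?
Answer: -20608 + 16*I*√2670/15 ≈ -20608.0 + 55.117*I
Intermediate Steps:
N(y) = -16*y
W(O) = -19 + √(-3 + O)
o = -1288 + I*√2670/15 (o = -14 + 2*(-618 + (-19 + √(-3 + 1/(26 + (5 - 1*1))))) = -14 + 2*(-618 + (-19 + √(-3 + 1/(26 + (5 - 1))))) = -14 + 2*(-618 + (-19 + √(-3 + 1/(26 + 4)))) = -14 + 2*(-618 + (-19 + √(-3 + 1/30))) = -14 + 2*(-618 + (-19 + √(-89/30))) = -14 + 2*(-618 + (-19 + I*√2670/30)) = -14 + 2*(-637 + I*√2670/30) = -14 + (-1274 + I*√2670/15) = -1288 + I*√2670/15 ≈ -1288.0 + 3.4448*I)
N(w(-1))*o = (-16*(-1))*(-1288 + I*√2670/15) = 16*(-1288 + I*√2670/15) = -20608 + 16*I*√2670/15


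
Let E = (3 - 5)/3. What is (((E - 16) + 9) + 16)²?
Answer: 625/9 ≈ 69.444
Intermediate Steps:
E = -⅔ (E = -2*⅓ = -⅔ ≈ -0.66667)
(((E - 16) + 9) + 16)² = (((-⅔ - 16) + 9) + 16)² = ((-50/3 + 9) + 16)² = (-23/3 + 16)² = (25/3)² = 625/9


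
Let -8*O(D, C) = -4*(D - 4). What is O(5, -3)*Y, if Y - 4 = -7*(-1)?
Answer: 11/2 ≈ 5.5000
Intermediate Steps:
O(D, C) = -2 + D/2 (O(D, C) = -(-1)*(D - 4)/2 = -(-1)*(-4 + D)/2 = -(16 - 4*D)/8 = -2 + D/2)
Y = 11 (Y = 4 - 7*(-1) = 4 + 7 = 11)
O(5, -3)*Y = (-2 + (½)*5)*11 = (-2 + 5/2)*11 = (½)*11 = 11/2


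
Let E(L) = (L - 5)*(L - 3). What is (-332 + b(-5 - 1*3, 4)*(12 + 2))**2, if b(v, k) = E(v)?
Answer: 2788900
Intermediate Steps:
E(L) = (-5 + L)*(-3 + L)
b(v, k) = 15 + v**2 - 8*v
(-332 + b(-5 - 1*3, 4)*(12 + 2))**2 = (-332 + (15 + (-5 - 1*3)**2 - 8*(-5 - 1*3))*(12 + 2))**2 = (-332 + (15 + (-5 - 3)**2 - 8*(-5 - 3))*14)**2 = (-332 + (15 + (-8)**2 - 8*(-8))*14)**2 = (-332 + (15 + 64 + 64)*14)**2 = (-332 + 143*14)**2 = (-332 + 2002)**2 = 1670**2 = 2788900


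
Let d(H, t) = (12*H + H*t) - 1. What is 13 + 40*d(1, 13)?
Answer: 973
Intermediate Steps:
d(H, t) = -1 + 12*H + H*t
13 + 40*d(1, 13) = 13 + 40*(-1 + 12*1 + 1*13) = 13 + 40*(-1 + 12 + 13) = 13 + 40*24 = 13 + 960 = 973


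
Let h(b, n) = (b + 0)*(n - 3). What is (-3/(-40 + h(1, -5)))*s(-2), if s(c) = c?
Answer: -⅛ ≈ -0.12500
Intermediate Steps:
h(b, n) = b*(-3 + n)
(-3/(-40 + h(1, -5)))*s(-2) = -3/(-40 + 1*(-3 - 5))*(-2) = -3/(-40 + 1*(-8))*(-2) = -3/(-40 - 8)*(-2) = -3/(-48)*(-2) = -3*(-1/48)*(-2) = (1/16)*(-2) = -⅛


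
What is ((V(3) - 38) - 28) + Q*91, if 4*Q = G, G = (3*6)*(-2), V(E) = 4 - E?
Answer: -884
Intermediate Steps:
G = -36 (G = 18*(-2) = -36)
Q = -9 (Q = (¼)*(-36) = -9)
((V(3) - 38) - 28) + Q*91 = (((4 - 1*3) - 38) - 28) - 9*91 = (((4 - 3) - 38) - 28) - 819 = ((1 - 38) - 28) - 819 = (-37 - 28) - 819 = -65 - 819 = -884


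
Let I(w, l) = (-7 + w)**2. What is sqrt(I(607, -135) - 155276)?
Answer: 2*sqrt(51181) ≈ 452.46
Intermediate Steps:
sqrt(I(607, -135) - 155276) = sqrt((-7 + 607)**2 - 155276) = sqrt(600**2 - 155276) = sqrt(360000 - 155276) = sqrt(204724) = 2*sqrt(51181)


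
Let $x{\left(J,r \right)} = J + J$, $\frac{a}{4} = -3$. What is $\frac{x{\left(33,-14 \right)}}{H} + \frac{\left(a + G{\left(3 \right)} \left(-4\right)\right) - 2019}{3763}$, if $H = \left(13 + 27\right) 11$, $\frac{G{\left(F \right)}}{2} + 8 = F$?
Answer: $- \frac{28531}{75260} \approx -0.3791$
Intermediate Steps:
$a = -12$ ($a = 4 \left(-3\right) = -12$)
$G{\left(F \right)} = -16 + 2 F$
$H = 440$ ($H = 40 \cdot 11 = 440$)
$x{\left(J,r \right)} = 2 J$
$\frac{x{\left(33,-14 \right)}}{H} + \frac{\left(a + G{\left(3 \right)} \left(-4\right)\right) - 2019}{3763} = \frac{2 \cdot 33}{440} + \frac{\left(-12 + \left(-16 + 2 \cdot 3\right) \left(-4\right)\right) - 2019}{3763} = 66 \cdot \frac{1}{440} + \left(\left(-12 + \left(-16 + 6\right) \left(-4\right)\right) - 2019\right) \frac{1}{3763} = \frac{3}{20} + \left(\left(-12 - -40\right) - 2019\right) \frac{1}{3763} = \frac{3}{20} + \left(\left(-12 + 40\right) - 2019\right) \frac{1}{3763} = \frac{3}{20} + \left(28 - 2019\right) \frac{1}{3763} = \frac{3}{20} - \frac{1991}{3763} = - \frac{28531}{75260}$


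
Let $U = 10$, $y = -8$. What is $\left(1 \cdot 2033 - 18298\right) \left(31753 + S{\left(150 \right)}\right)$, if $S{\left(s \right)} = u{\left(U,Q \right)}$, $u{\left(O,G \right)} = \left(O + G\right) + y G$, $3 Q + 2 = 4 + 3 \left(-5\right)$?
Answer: $- \frac{1551355700}{3} \approx -5.1712 \cdot 10^{8}$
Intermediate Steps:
$Q = - \frac{13}{3}$ ($Q = - \frac{2}{3} + \frac{4 + 3 \left(-5\right)}{3} = - \frac{2}{3} + \frac{4 - 15}{3} = - \frac{2}{3} + \frac{1}{3} \left(-11\right) = - \frac{2}{3} - \frac{11}{3} = - \frac{13}{3} \approx -4.3333$)
$u{\left(O,G \right)} = O - 7 G$ ($u{\left(O,G \right)} = \left(O + G\right) - 8 G = \left(G + O\right) - 8 G = O - 7 G$)
$S{\left(s \right)} = \frac{121}{3}$ ($S{\left(s \right)} = 10 - - \frac{91}{3} = 10 + \frac{91}{3} = \frac{121}{3}$)
$\left(1 \cdot 2033 - 18298\right) \left(31753 + S{\left(150 \right)}\right) = \left(1 \cdot 2033 - 18298\right) \left(31753 + \frac{121}{3}\right) = \left(2033 - 18298\right) \frac{95380}{3} = \left(-16265\right) \frac{95380}{3} = - \frac{1551355700}{3}$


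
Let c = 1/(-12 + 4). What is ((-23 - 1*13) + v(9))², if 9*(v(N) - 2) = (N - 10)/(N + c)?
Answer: 472366756/408321 ≈ 1156.9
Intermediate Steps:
c = -⅛ (c = 1/(-8) = -⅛ ≈ -0.12500)
v(N) = 2 + (-10 + N)/(9*(-⅛ + N)) (v(N) = 2 + ((N - 10)/(N - ⅛))/9 = 2 + ((-10 + N)/(-⅛ + N))/9 = 2 + (-10 + N)/(9*(-⅛ + N)))
((-23 - 1*13) + v(9))² = ((-23 - 1*13) + 2*(-49 + 76*9)/(9*(-1 + 8*9)))² = ((-23 - 13) + 2*(-49 + 684)/(9*(-1 + 72)))² = (-36 + (2/9)*635/71)² = (-36 + (2/9)*(1/71)*635)² = (-36 + 1270/639)² = (-21734/639)² = 472366756/408321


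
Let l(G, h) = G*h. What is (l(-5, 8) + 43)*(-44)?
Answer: -132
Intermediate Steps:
(l(-5, 8) + 43)*(-44) = (-5*8 + 43)*(-44) = (-40 + 43)*(-44) = 3*(-44) = -132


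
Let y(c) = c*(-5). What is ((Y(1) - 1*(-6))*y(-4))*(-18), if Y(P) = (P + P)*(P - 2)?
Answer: -1440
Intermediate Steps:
Y(P) = 2*P*(-2 + P) (Y(P) = (2*P)*(-2 + P) = 2*P*(-2 + P))
y(c) = -5*c
((Y(1) - 1*(-6))*y(-4))*(-18) = ((2*1*(-2 + 1) - 1*(-6))*(-5*(-4)))*(-18) = ((2*1*(-1) + 6)*20)*(-18) = ((-2 + 6)*20)*(-18) = (4*20)*(-18) = 80*(-18) = -1440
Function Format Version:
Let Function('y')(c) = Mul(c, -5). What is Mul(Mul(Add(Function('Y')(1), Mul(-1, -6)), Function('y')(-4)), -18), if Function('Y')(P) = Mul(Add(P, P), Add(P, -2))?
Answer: -1440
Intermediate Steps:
Function('Y')(P) = Mul(2, P, Add(-2, P)) (Function('Y')(P) = Mul(Mul(2, P), Add(-2, P)) = Mul(2, P, Add(-2, P)))
Function('y')(c) = Mul(-5, c)
Mul(Mul(Add(Function('Y')(1), Mul(-1, -6)), Function('y')(-4)), -18) = Mul(Mul(Add(Mul(2, 1, Add(-2, 1)), Mul(-1, -6)), Mul(-5, -4)), -18) = Mul(Mul(Add(Mul(2, 1, -1), 6), 20), -18) = Mul(Mul(Add(-2, 6), 20), -18) = Mul(Mul(4, 20), -18) = Mul(80, -18) = -1440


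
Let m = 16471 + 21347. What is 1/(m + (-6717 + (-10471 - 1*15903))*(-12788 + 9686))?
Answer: 1/102686100 ≈ 9.7384e-9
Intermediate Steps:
m = 37818
1/(m + (-6717 + (-10471 - 1*15903))*(-12788 + 9686)) = 1/(37818 + (-6717 + (-10471 - 1*15903))*(-12788 + 9686)) = 1/(37818 + (-6717 + (-10471 - 15903))*(-3102)) = 1/(37818 + (-6717 - 26374)*(-3102)) = 1/(37818 - 33091*(-3102)) = 1/(37818 + 102648282) = 1/102686100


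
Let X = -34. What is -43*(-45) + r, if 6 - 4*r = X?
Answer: 1945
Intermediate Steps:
r = 10 (r = 3/2 - 1/4*(-34) = 3/2 + 17/2 = 10)
-43*(-45) + r = -43*(-45) + 10 = 1935 + 10 = 1945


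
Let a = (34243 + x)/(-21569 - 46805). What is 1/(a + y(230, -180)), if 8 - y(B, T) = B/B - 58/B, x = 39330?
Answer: 7863010/48563021 ≈ 0.16191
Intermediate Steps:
y(B, T) = 7 + 58/B (y(B, T) = 8 - (B/B - 58/B) = 8 - (1 - 58/B) = 8 + (-1 + 58/B) = 7 + 58/B)
a = -73573/68374 (a = (34243 + 39330)/(-21569 - 46805) = 73573/(-68374) = 73573*(-1/68374) = -73573/68374 ≈ -1.0760)
1/(a + y(230, -180)) = 1/(-73573/68374 + (7 + 58/230)) = 1/(-73573/68374 + (7 + 58*(1/230))) = 1/(-73573/68374 + (7 + 29/115)) = 1/(-73573/68374 + 834/115) = 1/(48563021/7863010) = 7863010/48563021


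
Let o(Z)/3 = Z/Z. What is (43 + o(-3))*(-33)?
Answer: -1518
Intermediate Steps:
o(Z) = 3 (o(Z) = 3*(Z/Z) = 3*1 = 3)
(43 + o(-3))*(-33) = (43 + 3)*(-33) = 46*(-33) = -1518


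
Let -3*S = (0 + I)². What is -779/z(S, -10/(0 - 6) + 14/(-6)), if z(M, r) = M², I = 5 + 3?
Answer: -7011/4096 ≈ -1.7117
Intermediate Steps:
I = 8
S = -64/3 (S = -(0 + 8)²/3 = -⅓*8² = -⅓*64 = -64/3 ≈ -21.333)
-779/z(S, -10/(0 - 6) + 14/(-6)) = -779/((-64/3)²) = -779/4096/9 = -779*9/4096 = -7011/4096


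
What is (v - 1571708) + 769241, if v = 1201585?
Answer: 399118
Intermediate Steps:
(v - 1571708) + 769241 = (1201585 - 1571708) + 769241 = -370123 + 769241 = 399118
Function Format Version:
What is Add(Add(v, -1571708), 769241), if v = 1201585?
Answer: 399118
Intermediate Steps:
Add(Add(v, -1571708), 769241) = Add(Add(1201585, -1571708), 769241) = Add(-370123, 769241) = 399118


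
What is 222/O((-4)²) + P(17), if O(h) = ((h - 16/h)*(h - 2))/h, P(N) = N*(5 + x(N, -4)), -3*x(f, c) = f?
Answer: 586/105 ≈ 5.5810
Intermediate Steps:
x(f, c) = -f/3
P(N) = N*(5 - N/3)
O(h) = (-2 + h)*(h - 16/h)/h (O(h) = ((h - 16/h)*(-2 + h))/h = ((-2 + h)*(h - 16/h))/h = (-2 + h)*(h - 16/h)/h)
222/O((-4)²) + P(17) = 222/(-2 + (-4)² - 16/((-4)²) + 32/((-4)²)²) + (⅓)*17*(15 - 1*17) = 222/(-2 + 16 - 16/16 + 32/16²) + (⅓)*17*(15 - 17) = 222/(-2 + 16 - 16*1/16 + 32*(1/256)) + (⅓)*17*(-2) = 222/(-2 + 16 - 1 + ⅛) - 34/3 = 222/(105/8) - 34/3 = 222*(8/105) - 34/3 = 592/35 - 34/3 = 586/105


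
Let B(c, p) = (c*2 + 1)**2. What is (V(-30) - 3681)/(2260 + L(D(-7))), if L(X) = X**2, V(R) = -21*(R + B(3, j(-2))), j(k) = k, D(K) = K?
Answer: -4080/2309 ≈ -1.7670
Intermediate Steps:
B(c, p) = (1 + 2*c)**2 (B(c, p) = (2*c + 1)**2 = (1 + 2*c)**2)
V(R) = -1029 - 21*R (V(R) = -21*(R + (1 + 2*3)**2) = -21*(R + (1 + 6)**2) = -21*(R + 7**2) = -21*(R + 49) = -21*(49 + R) = -1029 - 21*R)
(V(-30) - 3681)/(2260 + L(D(-7))) = ((-1029 - 21*(-30)) - 3681)/(2260 + (-7)**2) = ((-1029 + 630) - 3681)/(2260 + 49) = (-399 - 3681)/2309 = -4080*1/2309 = -4080/2309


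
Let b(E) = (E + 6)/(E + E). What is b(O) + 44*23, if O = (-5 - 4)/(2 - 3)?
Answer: 6077/6 ≈ 1012.8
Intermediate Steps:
O = 9 (O = -9/(-1) = -9*(-1) = 9)
b(E) = (6 + E)/(2*E) (b(E) = (6 + E)/((2*E)) = (6 + E)*(1/(2*E)) = (6 + E)/(2*E))
b(O) + 44*23 = (½)*(6 + 9)/9 + 44*23 = (½)*(⅑)*15 + 1012 = ⅚ + 1012 = 6077/6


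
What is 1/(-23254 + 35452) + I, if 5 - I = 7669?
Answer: -93485471/12198 ≈ -7664.0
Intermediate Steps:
I = -7664 (I = 5 - 1*7669 = 5 - 7669 = -7664)
1/(-23254 + 35452) + I = 1/(-23254 + 35452) - 7664 = 1/12198 - 7664 = -93485471/12198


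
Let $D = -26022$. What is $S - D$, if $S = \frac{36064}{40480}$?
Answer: $\frac{1431259}{55} \approx 26023.0$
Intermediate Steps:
$S = \frac{49}{55}$ ($S = 36064 \cdot \frac{1}{40480} = \frac{49}{55} \approx 0.89091$)
$S - D = \frac{49}{55} - -26022 = \frac{49}{55} + 26022 = \frac{1431259}{55}$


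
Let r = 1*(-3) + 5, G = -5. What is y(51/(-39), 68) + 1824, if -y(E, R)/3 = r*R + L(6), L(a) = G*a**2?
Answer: 1956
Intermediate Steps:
L(a) = -5*a**2
r = 2 (r = -3 + 5 = 2)
y(E, R) = 540 - 6*R (y(E, R) = -3*(2*R - 5*6**2) = -3*(2*R - 5*36) = -3*(2*R - 180) = -3*(-180 + 2*R) = 540 - 6*R)
y(51/(-39), 68) + 1824 = (540 - 6*68) + 1824 = (540 - 408) + 1824 = 132 + 1824 = 1956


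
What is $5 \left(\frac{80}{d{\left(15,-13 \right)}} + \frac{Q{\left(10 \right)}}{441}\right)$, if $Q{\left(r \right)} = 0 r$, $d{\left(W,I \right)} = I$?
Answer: $- \frac{400}{13} \approx -30.769$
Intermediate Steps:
$Q{\left(r \right)} = 0$
$5 \left(\frac{80}{d{\left(15,-13 \right)}} + \frac{Q{\left(10 \right)}}{441}\right) = 5 \left(\frac{80}{-13} + \frac{0}{441}\right) = 5 \left(80 \left(- \frac{1}{13}\right) + 0 \cdot \frac{1}{441}\right) = 5 \left(- \frac{80}{13} + 0\right) = 5 \left(- \frac{80}{13}\right) = - \frac{400}{13}$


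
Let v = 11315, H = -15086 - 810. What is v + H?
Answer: -4581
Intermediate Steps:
H = -15896
v + H = 11315 - 15896 = -4581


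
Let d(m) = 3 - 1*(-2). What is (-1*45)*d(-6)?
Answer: -225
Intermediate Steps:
d(m) = 5 (d(m) = 3 + 2 = 5)
(-1*45)*d(-6) = -1*45*5 = -45*5 = -225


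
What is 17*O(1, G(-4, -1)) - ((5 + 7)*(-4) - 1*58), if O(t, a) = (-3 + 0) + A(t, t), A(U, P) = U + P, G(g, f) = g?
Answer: 89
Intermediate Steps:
A(U, P) = P + U
O(t, a) = -3 + 2*t (O(t, a) = (-3 + 0) + (t + t) = -3 + 2*t)
17*O(1, G(-4, -1)) - ((5 + 7)*(-4) - 1*58) = 17*(-3 + 2*1) - ((5 + 7)*(-4) - 1*58) = 17*(-3 + 2) - (12*(-4) - 58) = 17*(-1) - (-48 - 58) = -17 - 1*(-106) = -17 + 106 = 89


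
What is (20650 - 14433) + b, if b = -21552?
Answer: -15335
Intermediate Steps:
(20650 - 14433) + b = (20650 - 14433) - 21552 = 6217 - 21552 = -15335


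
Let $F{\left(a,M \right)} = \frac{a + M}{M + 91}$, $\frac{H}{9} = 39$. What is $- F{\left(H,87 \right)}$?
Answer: $- \frac{219}{89} \approx -2.4607$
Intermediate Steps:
$H = 351$ ($H = 9 \cdot 39 = 351$)
$F{\left(a,M \right)} = \frac{M + a}{91 + M}$
$- F{\left(H,87 \right)} = - \frac{87 + 351}{91 + 87} = - \frac{438}{178} = \left(-1\right) \frac{219}{89} = - \frac{219}{89}$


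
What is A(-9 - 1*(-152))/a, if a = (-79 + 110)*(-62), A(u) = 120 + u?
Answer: -263/1922 ≈ -0.13684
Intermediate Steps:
a = -1922 (a = 31*(-62) = -1922)
A(-9 - 1*(-152))/a = (120 + (-9 - 1*(-152)))/(-1922) = (120 + (-9 + 152))*(-1/1922) = (120 + 143)*(-1/1922) = 263*(-1/1922) = -263/1922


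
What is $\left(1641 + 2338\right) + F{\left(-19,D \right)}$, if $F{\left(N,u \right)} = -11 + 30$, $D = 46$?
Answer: $3998$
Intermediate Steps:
$F{\left(N,u \right)} = 19$
$\left(1641 + 2338\right) + F{\left(-19,D \right)} = \left(1641 + 2338\right) + 19 = 3979 + 19 = 3998$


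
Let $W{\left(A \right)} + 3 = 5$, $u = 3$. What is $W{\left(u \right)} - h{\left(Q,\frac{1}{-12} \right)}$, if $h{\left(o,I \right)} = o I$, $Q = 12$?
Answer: $3$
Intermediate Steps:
$W{\left(A \right)} = 2$ ($W{\left(A \right)} = -3 + 5 = 2$)
$h{\left(o,I \right)} = I o$
$W{\left(u \right)} - h{\left(Q,\frac{1}{-12} \right)} = 2 - \frac{1}{-12} \cdot 12 = 2 - \left(- \frac{1}{12}\right) 12 = 2 - -1 = 2 + 1 = 3$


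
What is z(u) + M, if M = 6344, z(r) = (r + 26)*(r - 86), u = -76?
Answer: 14444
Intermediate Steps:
z(r) = (-86 + r)*(26 + r) (z(r) = (26 + r)*(-86 + r) = (-86 + r)*(26 + r))
z(u) + M = (-2236 + (-76)² - 60*(-76)) + 6344 = (-2236 + 5776 + 4560) + 6344 = 8100 + 6344 = 14444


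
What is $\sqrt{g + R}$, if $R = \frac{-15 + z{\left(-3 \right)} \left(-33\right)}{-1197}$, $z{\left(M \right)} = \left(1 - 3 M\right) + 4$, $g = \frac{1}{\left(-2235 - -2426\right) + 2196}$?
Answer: $\frac{2 \sqrt{205131619}}{45353} \approx 0.6316$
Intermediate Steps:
$g = \frac{1}{2387}$ ($g = \frac{1}{\left(-2235 + 2426\right) + 2196} = \frac{1}{191 + 2196} = \frac{1}{2387} \approx 0.00041894$)
$z{\left(M \right)} = 5 - 3 M$
$R = \frac{53}{133}$ ($R = \frac{-15 + \left(5 - -9\right) \left(-33\right)}{-1197} = \left(-15 + \left(5 + 9\right) \left(-33\right)\right) \left(- \frac{1}{1197}\right) = \left(-15 + 14 \left(-33\right)\right) \left(- \frac{1}{1197}\right) = \left(-15 - 462\right) \left(- \frac{1}{1197}\right) = \left(-477\right) \left(- \frac{1}{1197}\right) = \frac{53}{133} \approx 0.3985$)
$\sqrt{g + R} = \sqrt{\frac{1}{2387} + \frac{53}{133}} = \sqrt{\frac{18092}{45353}} = \frac{2 \sqrt{205131619}}{45353}$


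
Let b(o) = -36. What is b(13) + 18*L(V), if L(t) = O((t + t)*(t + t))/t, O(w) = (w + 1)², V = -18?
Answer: -1682245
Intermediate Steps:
O(w) = (1 + w)²
L(t) = (1 + 4*t²)²/t (L(t) = (1 + (t + t)*(t + t))²/t = (1 + (2*t)*(2*t))²/t = (1 + 4*t²)²/t)
b(13) + 18*L(V) = -36 + 18*((1 + 4*(-18)²)²/(-18)) = -36 + 18*(-(1 + 4*324)²/18) = -36 + 18*(-(1 + 1296)²/18) = -36 + 18*(-1/18*1297²) = -36 + 18*(-1/18*1682209) = -36 + 18*(-1682209/18) = -36 - 1682209 = -1682245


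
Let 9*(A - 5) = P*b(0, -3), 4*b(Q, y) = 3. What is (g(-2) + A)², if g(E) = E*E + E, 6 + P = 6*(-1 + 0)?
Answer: 36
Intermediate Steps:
b(Q, y) = ¾ (b(Q, y) = (¼)*3 = ¾)
P = -12 (P = -6 + 6*(-1 + 0) = -6 + 6*(-1) = -6 - 6 = -12)
g(E) = E + E² (g(E) = E² + E = E + E²)
A = 4 (A = 5 + (-12*¾)/9 = 5 + (⅑)*(-9) = 5 - 1 = 4)
(g(-2) + A)² = (-2*(1 - 2) + 4)² = (-2*(-1) + 4)² = (2 + 4)² = 6² = 36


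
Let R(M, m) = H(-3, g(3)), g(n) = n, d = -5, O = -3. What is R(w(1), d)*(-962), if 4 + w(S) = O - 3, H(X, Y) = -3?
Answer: 2886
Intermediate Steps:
w(S) = -10 (w(S) = -4 + (-3 - 3) = -4 - 6 = -10)
R(M, m) = -3
R(w(1), d)*(-962) = -3*(-962) = 2886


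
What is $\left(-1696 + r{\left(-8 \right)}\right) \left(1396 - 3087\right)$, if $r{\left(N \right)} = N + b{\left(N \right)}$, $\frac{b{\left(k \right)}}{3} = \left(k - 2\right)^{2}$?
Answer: $2374164$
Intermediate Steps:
$b{\left(k \right)} = 3 \left(-2 + k\right)^{2}$ ($b{\left(k \right)} = 3 \left(k - 2\right)^{2} = 3 \left(-2 + k\right)^{2}$)
$r{\left(N \right)} = N + 3 \left(-2 + N\right)^{2}$
$\left(-1696 + r{\left(-8 \right)}\right) \left(1396 - 3087\right) = \left(-1696 - \left(8 - 3 \left(-2 - 8\right)^{2}\right)\right) \left(1396 - 3087\right) = \left(-1696 - \left(8 - 3 \left(-10\right)^{2}\right)\right) \left(-1691\right) = \left(-1696 + \left(-8 + 3 \cdot 100\right)\right) \left(-1691\right) = \left(-1696 + \left(-8 + 300\right)\right) \left(-1691\right) = \left(-1696 + 292\right) \left(-1691\right) = \left(-1404\right) \left(-1691\right) = 2374164$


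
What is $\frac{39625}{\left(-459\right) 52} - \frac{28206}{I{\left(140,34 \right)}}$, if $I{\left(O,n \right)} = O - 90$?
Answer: $- \frac{337601029}{596700} \approx -565.78$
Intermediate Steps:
$I{\left(O,n \right)} = -90 + O$
$\frac{39625}{\left(-459\right) 52} - \frac{28206}{I{\left(140,34 \right)}} = \frac{39625}{\left(-459\right) 52} - \frac{28206}{-90 + 140} = \frac{39625}{-23868} - \frac{28206}{50} = 39625 \left(- \frac{1}{23868}\right) - \frac{14103}{25} = - \frac{39625}{23868} - \frac{14103}{25} = - \frac{337601029}{596700}$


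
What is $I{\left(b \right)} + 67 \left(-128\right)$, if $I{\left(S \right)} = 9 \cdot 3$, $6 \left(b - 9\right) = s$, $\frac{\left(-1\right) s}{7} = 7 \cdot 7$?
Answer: $-8549$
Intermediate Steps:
$s = -343$ ($s = - 7 \cdot 7 \cdot 7 = \left(-7\right) 49 = -343$)
$b = - \frac{289}{6}$ ($b = 9 + \frac{1}{6} \left(-343\right) = 9 - \frac{343}{6} = - \frac{289}{6} \approx -48.167$)
$I{\left(S \right)} = 27$
$I{\left(b \right)} + 67 \left(-128\right) = 27 + 67 \left(-128\right) = 27 - 8576 = -8549$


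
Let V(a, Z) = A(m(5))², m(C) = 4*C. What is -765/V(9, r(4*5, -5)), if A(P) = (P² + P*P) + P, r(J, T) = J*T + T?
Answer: -153/134480 ≈ -0.0011377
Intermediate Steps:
r(J, T) = T + J*T
A(P) = P + 2*P² (A(P) = (P² + P²) + P = 2*P² + P = P + 2*P²)
V(a, Z) = 672400 (V(a, Z) = ((4*5)*(1 + 2*(4*5)))² = (20*(1 + 2*20))² = (20*(1 + 40))² = (20*41)² = 820² = 672400)
-765/V(9, r(4*5, -5)) = -765/672400 = -765*1/672400 = -153/134480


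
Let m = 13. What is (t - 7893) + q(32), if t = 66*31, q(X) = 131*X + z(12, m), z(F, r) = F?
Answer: -1643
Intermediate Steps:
q(X) = 12 + 131*X (q(X) = 131*X + 12 = 12 + 131*X)
t = 2046
(t - 7893) + q(32) = (2046 - 7893) + (12 + 131*32) = -5847 + (12 + 4192) = -5847 + 4204 = -1643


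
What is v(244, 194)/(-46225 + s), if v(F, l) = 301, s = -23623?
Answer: -301/69848 ≈ -0.0043094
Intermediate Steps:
v(244, 194)/(-46225 + s) = 301/(-46225 - 23623) = 301/(-69848) = 301*(-1/69848) = -301/69848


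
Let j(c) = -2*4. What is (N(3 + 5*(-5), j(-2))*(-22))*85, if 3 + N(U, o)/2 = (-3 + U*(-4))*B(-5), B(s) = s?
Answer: 1600720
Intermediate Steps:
j(c) = -8
N(U, o) = 24 + 40*U (N(U, o) = -6 + 2*((-3 + U*(-4))*(-5)) = -6 + 2*((-3 - 4*U)*(-5)) = -6 + 2*(15 + 20*U) = -6 + (30 + 40*U) = 24 + 40*U)
(N(3 + 5*(-5), j(-2))*(-22))*85 = ((24 + 40*(3 + 5*(-5)))*(-22))*85 = ((24 + 40*(3 - 25))*(-22))*85 = ((24 + 40*(-22))*(-22))*85 = ((24 - 880)*(-22))*85 = -856*(-22)*85 = 18832*85 = 1600720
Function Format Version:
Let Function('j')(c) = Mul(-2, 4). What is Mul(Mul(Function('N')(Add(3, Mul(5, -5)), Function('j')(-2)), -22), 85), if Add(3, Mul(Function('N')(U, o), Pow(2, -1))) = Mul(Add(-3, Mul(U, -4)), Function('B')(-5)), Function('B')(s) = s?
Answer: 1600720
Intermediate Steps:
Function('j')(c) = -8
Function('N')(U, o) = Add(24, Mul(40, U)) (Function('N')(U, o) = Add(-6, Mul(2, Mul(Add(-3, Mul(U, -4)), -5))) = Add(-6, Mul(2, Mul(Add(-3, Mul(-4, U)), -5))) = Add(-6, Mul(2, Add(15, Mul(20, U)))) = Add(-6, Add(30, Mul(40, U))) = Add(24, Mul(40, U)))
Mul(Mul(Function('N')(Add(3, Mul(5, -5)), Function('j')(-2)), -22), 85) = Mul(Mul(Add(24, Mul(40, Add(3, Mul(5, -5)))), -22), 85) = Mul(Mul(Add(24, Mul(40, Add(3, -25))), -22), 85) = Mul(Mul(Add(24, Mul(40, -22)), -22), 85) = Mul(Mul(Add(24, -880), -22), 85) = Mul(Mul(-856, -22), 85) = Mul(18832, 85) = 1600720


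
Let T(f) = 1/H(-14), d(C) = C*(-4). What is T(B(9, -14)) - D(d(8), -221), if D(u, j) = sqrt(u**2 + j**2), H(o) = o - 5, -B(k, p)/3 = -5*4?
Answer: -1/19 - sqrt(49865) ≈ -223.36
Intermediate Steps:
B(k, p) = 60 (B(k, p) = -(-15)*4 = -3*(-20) = 60)
d(C) = -4*C
H(o) = -5 + o
T(f) = -1/19 (T(f) = 1/(-5 - 14) = 1/(-19) = -1/19)
D(u, j) = sqrt(j**2 + u**2)
T(B(9, -14)) - D(d(8), -221) = -1/19 - sqrt((-221)**2 + (-4*8)**2) = -1/19 - sqrt(48841 + (-32)**2) = -1/19 - sqrt(48841 + 1024) = -1/19 - sqrt(49865)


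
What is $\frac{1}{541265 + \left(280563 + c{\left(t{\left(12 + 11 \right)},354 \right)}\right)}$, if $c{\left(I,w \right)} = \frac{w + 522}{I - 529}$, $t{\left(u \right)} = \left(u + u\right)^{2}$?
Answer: $\frac{529}{434747304} \approx 1.2168 \cdot 10^{-6}$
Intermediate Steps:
$t{\left(u \right)} = 4 u^{2}$ ($t{\left(u \right)} = \left(2 u\right)^{2} = 4 u^{2}$)
$c{\left(I,w \right)} = \frac{522 + w}{-529 + I}$
$\frac{1}{541265 + \left(280563 + c{\left(t{\left(12 + 11 \right)},354 \right)}\right)} = \frac{1}{541265 + \left(280563 + \frac{522 + 354}{-529 + 4 \left(12 + 11\right)^{2}}\right)} = \frac{1}{541265 + \left(280563 + \frac{1}{-529 + 4 \cdot 23^{2}} \cdot 876\right)} = \frac{1}{541265 + \left(280563 + \frac{1}{-529 + 4 \cdot 529} \cdot 876\right)} = \frac{1}{541265 + \left(280563 + \frac{1}{-529 + 2116} \cdot 876\right)} = \frac{1}{541265 + \left(280563 + \frac{1}{1587} \cdot 876\right)} = \frac{1}{541265 + \left(280563 + \frac{292}{529}\right)} = \frac{1}{541265 + \frac{148418119}{529}} = \frac{1}{\frac{434747304}{529}} = \frac{529}{434747304}$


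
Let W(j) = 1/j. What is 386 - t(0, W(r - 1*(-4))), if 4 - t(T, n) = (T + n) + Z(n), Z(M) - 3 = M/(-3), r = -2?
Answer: 1156/3 ≈ 385.33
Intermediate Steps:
Z(M) = 3 - M/3 (Z(M) = 3 + M/(-3) = 3 + M*(-⅓) = 3 - M/3)
t(T, n) = 1 - T - 2*n/3 (t(T, n) = 4 - ((T + n) + (3 - n/3)) = 4 - (3 + T + 2*n/3) = 4 + (-3 - T - 2*n/3) = 1 - T - 2*n/3)
386 - t(0, W(r - 1*(-4))) = 386 - (1 - 1*0 - 2/(3*(-2 - 1*(-4)))) = 386 - (1 + 0 - 2/(3*(-2 + 4))) = 386 - (1 + 0 - ⅔/2) = 386 - (1 + 0 - ⅔*½) = 386 - (1 + 0 - ⅓) = 386 - 1*⅔ = 386 - ⅔ = 1156/3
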